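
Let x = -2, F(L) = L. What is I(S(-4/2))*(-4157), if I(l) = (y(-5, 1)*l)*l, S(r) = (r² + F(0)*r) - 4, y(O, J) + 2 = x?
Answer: 0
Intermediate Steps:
y(O, J) = -4 (y(O, J) = -2 - 2 = -4)
S(r) = -4 + r² (S(r) = (r² + 0*r) - 4 = (r² + 0) - 4 = r² - 4 = -4 + r²)
I(l) = -4*l² (I(l) = (-4*l)*l = -4*l²)
I(S(-4/2))*(-4157) = -4*(-4 + (-4/2)²)²*(-4157) = -4*(-4 + (-4*½)²)²*(-4157) = -4*(-4 + (-2)²)²*(-4157) = -4*(-4 + 4)²*(-4157) = -4*0²*(-4157) = -4*0*(-4157) = 0*(-4157) = 0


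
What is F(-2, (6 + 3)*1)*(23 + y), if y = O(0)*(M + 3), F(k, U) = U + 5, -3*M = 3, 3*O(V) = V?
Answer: 322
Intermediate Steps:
O(V) = V/3
M = -1 (M = -⅓*3 = -1)
F(k, U) = 5 + U
y = 0 (y = ((⅓)*0)*(-1 + 3) = 0*2 = 0)
F(-2, (6 + 3)*1)*(23 + y) = (5 + (6 + 3)*1)*(23 + 0) = (5 + 9*1)*23 = (5 + 9)*23 = 14*23 = 322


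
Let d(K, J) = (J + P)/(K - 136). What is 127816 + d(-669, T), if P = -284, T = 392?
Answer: 102891772/805 ≈ 1.2782e+5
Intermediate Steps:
d(K, J) = (-284 + J)/(-136 + K) (d(K, J) = (J - 284)/(K - 136) = (-284 + J)/(-136 + K))
127816 + d(-669, T) = 127816 + (-284 + 392)/(-136 - 669) = 127816 + 108/(-805) = 127816 - 1/805*108 = 127816 - 108/805 = 102891772/805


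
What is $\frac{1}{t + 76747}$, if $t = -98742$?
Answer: $- \frac{1}{21995} \approx -4.5465 \cdot 10^{-5}$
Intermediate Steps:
$\frac{1}{t + 76747} = \frac{1}{-98742 + 76747} = \frac{1}{-21995} = - \frac{1}{21995}$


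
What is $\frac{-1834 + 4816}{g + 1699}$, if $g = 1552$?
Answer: $\frac{2982}{3251} \approx 0.91726$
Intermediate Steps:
$\frac{-1834 + 4816}{g + 1699} = \frac{-1834 + 4816}{1552 + 1699} = \frac{2982}{3251}$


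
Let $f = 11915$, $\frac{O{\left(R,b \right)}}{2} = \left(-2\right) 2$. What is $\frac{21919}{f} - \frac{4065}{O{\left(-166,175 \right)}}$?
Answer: $\frac{48609827}{95320} \approx 509.96$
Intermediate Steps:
$O{\left(R,b \right)} = -8$ ($O{\left(R,b \right)} = 2 \left(\left(-2\right) 2\right) = 2 \left(-4\right) = -8$)
$\frac{21919}{f} - \frac{4065}{O{\left(-166,175 \right)}} = \frac{21919}{11915} - \frac{4065}{-8} = 21919 \cdot \frac{1}{11915} - - \frac{4065}{8} = \frac{21919}{11915} + \frac{4065}{8} = \frac{48609827}{95320}$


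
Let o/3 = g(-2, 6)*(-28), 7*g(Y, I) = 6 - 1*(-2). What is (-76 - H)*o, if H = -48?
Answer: 2688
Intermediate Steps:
g(Y, I) = 8/7 (g(Y, I) = (6 - 1*(-2))/7 = (6 + 2)/7 = (⅐)*8 = 8/7)
o = -96 (o = 3*((8/7)*(-28)) = 3*(-32) = -96)
(-76 - H)*o = (-76 - 1*(-48))*(-96) = (-76 + 48)*(-96) = -28*(-96) = 2688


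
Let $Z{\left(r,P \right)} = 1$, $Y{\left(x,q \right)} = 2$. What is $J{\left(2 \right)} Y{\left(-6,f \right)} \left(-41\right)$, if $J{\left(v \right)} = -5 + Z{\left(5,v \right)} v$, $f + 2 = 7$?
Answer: $246$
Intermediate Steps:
$f = 5$ ($f = -2 + 7 = 5$)
$J{\left(v \right)} = -5 + v$ ($J{\left(v \right)} = -5 + 1 v = -5 + v$)
$J{\left(2 \right)} Y{\left(-6,f \right)} \left(-41\right) = \left(-5 + 2\right) 2 \left(-41\right) = \left(-3\right) 2 \left(-41\right) = \left(-6\right) \left(-41\right) = 246$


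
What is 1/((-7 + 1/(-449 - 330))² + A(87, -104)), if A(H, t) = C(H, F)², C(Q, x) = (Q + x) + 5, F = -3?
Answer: 606841/4836533677 ≈ 0.00012547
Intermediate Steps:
C(Q, x) = 5 + Q + x
A(H, t) = (2 + H)² (A(H, t) = (5 + H - 3)² = (2 + H)²)
1/((-7 + 1/(-449 - 330))² + A(87, -104)) = 1/((-7 + 1/(-449 - 330))² + (2 + 87)²) = 1/((-7 + 1/(-779))² + 89²) = 1/((-7 - 1/779)² + 7921) = 1/((-5454/779)² + 7921) = 1/(29746116/606841 + 7921) = 1/(4836533677/606841) = 606841/4836533677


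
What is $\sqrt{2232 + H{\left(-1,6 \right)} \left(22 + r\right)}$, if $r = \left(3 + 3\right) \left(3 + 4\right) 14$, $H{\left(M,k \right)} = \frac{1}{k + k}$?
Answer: $\frac{\sqrt{82182}}{6} \approx 47.779$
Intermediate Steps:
$H{\left(M,k \right)} = \frac{1}{2 k}$
$r = 588$ ($r = 6 \cdot 7 \cdot 14 = 42 \cdot 14 = 588$)
$\sqrt{2232 + H{\left(-1,6 \right)} \left(22 + r\right)} = \sqrt{2232 + \frac{1}{2 \cdot 6} \left(22 + 588\right)} = \sqrt{2232 + \frac{1}{2} \cdot \frac{1}{6} \cdot 610} = \sqrt{2232 + \frac{1}{12} \cdot 610} = \sqrt{2232 + \frac{305}{6}} = \sqrt{\frac{13697}{6}} = \frac{\sqrt{82182}}{6}$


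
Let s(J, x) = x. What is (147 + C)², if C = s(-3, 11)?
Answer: 24964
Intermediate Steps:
C = 11
(147 + C)² = (147 + 11)² = 158² = 24964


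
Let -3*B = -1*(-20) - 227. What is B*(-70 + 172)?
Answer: 7038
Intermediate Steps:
B = 69 (B = -(-1*(-20) - 227)/3 = -(20 - 227)/3 = -1/3*(-207) = 69)
B*(-70 + 172) = 69*(-70 + 172) = 69*102 = 7038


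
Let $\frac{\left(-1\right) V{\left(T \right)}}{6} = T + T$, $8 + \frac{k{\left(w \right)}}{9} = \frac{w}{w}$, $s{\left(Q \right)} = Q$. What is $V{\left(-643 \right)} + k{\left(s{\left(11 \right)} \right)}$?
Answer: $7653$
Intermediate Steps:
$k{\left(w \right)} = -63$ ($k{\left(w \right)} = -72 + 9 \frac{w}{w} = -72 + 9 \cdot 1 = -72 + 9 = -63$)
$V{\left(T \right)} = - 12 T$ ($V{\left(T \right)} = - 6 \left(T + T\right) = - 6 \cdot 2 T = - 12 T$)
$V{\left(-643 \right)} + k{\left(s{\left(11 \right)} \right)} = \left(-12\right) \left(-643\right) - 63 = 7716 - 63 = 7653$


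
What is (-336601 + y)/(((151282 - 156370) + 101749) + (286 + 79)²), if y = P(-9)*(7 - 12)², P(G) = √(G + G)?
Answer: -336601/229886 + 75*I*√2/229886 ≈ -1.4642 + 0.00046139*I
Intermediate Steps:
P(G) = √2*√G (P(G) = √(2*G) = √2*√G)
y = 75*I*√2 (y = (√2*√(-9))*(7 - 12)² = (√2*(3*I))*(-5)² = (3*I*√2)*25 = 75*I*√2 ≈ 106.07*I)
(-336601 + y)/(((151282 - 156370) + 101749) + (286 + 79)²) = (-336601 + 75*I*√2)/(((151282 - 156370) + 101749) + (286 + 79)²) = (-336601 + 75*I*√2)/((-5088 + 101749) + 365²) = (-336601 + 75*I*√2)/(96661 + 133225) = (-336601 + 75*I*√2)/229886 = (-336601 + 75*I*√2)*(1/229886) = -336601/229886 + 75*I*√2/229886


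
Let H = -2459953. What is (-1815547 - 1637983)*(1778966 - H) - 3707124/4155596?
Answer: -15208685494872315711/1038899 ≈ -1.4639e+13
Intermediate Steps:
(-1815547 - 1637983)*(1778966 - H) - 3707124/4155596 = (-1815547 - 1637983)*(1778966 - 1*(-2459953)) - 3707124/4155596 = -3453530*(1778966 + 2459953) - 3707124/4155596 = -3453530*4238919 - 1*926781/1038899 = -14639233934070 - 926781/1038899 = -15208685494872315711/1038899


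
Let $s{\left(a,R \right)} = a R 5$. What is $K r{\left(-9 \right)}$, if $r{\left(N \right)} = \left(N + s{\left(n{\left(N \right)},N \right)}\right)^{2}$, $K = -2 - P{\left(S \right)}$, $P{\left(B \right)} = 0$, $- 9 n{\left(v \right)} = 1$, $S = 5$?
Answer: $-32$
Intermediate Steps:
$n{\left(v \right)} = - \frac{1}{9}$ ($n{\left(v \right)} = \left(- \frac{1}{9}\right) 1 = - \frac{1}{9}$)
$K = -2$ ($K = -2 - 0 = -2 + 0 = -2$)
$s{\left(a,R \right)} = 5 R a$ ($s{\left(a,R \right)} = R a 5 = 5 R a$)
$r{\left(N \right)} = \frac{16 N^{2}}{81}$ ($r{\left(N \right)} = \left(N + 5 N \left(- \frac{1}{9}\right)\right)^{2} = \left(N - \frac{5 N}{9}\right)^{2} = \left(\frac{4 N}{9}\right)^{2} = \frac{16 N^{2}}{81}$)
$K r{\left(-9 \right)} = - 2 \frac{16 \left(-9\right)^{2}}{81} = - 2 \cdot \frac{16}{81} \cdot 81 = \left(-2\right) 16 = -32$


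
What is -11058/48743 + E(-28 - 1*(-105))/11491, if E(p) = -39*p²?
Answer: -11397960111/560105813 ≈ -20.350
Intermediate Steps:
-11058/48743 + E(-28 - 1*(-105))/11491 = -11058/48743 - 39*(-28 - 1*(-105))²/11491 = -11058*1/48743 - 39*(-28 + 105)²*(1/11491) = -11058/48743 - 39*77²*(1/11491) = -11058/48743 - 39*5929*(1/11491) = -11058/48743 - 231231*1/11491 = -11058/48743 - 231231/11491 = -11397960111/560105813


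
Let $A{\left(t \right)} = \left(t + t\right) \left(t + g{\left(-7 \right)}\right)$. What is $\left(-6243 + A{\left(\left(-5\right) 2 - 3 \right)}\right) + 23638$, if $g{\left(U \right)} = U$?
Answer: $17915$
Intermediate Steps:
$A{\left(t \right)} = 2 t \left(-7 + t\right)$ ($A{\left(t \right)} = \left(t + t\right) \left(t - 7\right) = 2 t \left(-7 + t\right)$)
$\left(-6243 + A{\left(\left(-5\right) 2 - 3 \right)}\right) + 23638 = \left(-6243 + 2 \left(\left(-5\right) 2 - 3\right) \left(-7 - 13\right)\right) + 23638 = \left(-6243 + 2 \left(-10 - 3\right) \left(-7 - 13\right)\right) + 23638 = \left(-6243 + 2 \left(-13\right) \left(-7 - 13\right)\right) + 23638 = \left(-6243 + 2 \left(-13\right) \left(-20\right)\right) + 23638 = \left(-6243 + 520\right) + 23638 = -5723 + 23638 = 17915$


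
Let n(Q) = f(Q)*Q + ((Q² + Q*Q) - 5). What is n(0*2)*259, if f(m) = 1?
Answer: -1295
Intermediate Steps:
n(Q) = -5 + Q + 2*Q² (n(Q) = 1*Q + ((Q² + Q*Q) - 5) = Q + ((Q² + Q²) - 5) = Q + (2*Q² - 5) = Q + (-5 + 2*Q²) = -5 + Q + 2*Q²)
n(0*2)*259 = (-5 + 0*2 + 2*(0*2)²)*259 = (-5 + 0 + 2*0²)*259 = (-5 + 0 + 2*0)*259 = (-5 + 0 + 0)*259 = -5*259 = -1295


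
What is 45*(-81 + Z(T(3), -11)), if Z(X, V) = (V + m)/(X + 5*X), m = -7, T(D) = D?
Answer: -3690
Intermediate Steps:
Z(X, V) = (-7 + V)/(6*X) (Z(X, V) = (V - 7)/(X + 5*X) = (-7 + V)/((6*X)) = (-7 + V)*(1/(6*X)) = (-7 + V)/(6*X))
45*(-81 + Z(T(3), -11)) = 45*(-81 + (⅙)*(-7 - 11)/3) = 45*(-81 + (⅙)*(⅓)*(-18)) = 45*(-81 - 1) = 45*(-82) = -3690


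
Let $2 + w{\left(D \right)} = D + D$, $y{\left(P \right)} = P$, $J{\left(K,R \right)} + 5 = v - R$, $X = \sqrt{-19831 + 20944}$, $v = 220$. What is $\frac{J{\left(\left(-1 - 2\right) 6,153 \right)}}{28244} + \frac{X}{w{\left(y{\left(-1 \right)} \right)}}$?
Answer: $\frac{31}{14122} - \frac{\sqrt{1113}}{4} \approx -8.3382$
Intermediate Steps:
$X = \sqrt{1113} \approx 33.362$
$J{\left(K,R \right)} = 215 - R$ ($J{\left(K,R \right)} = -5 - \left(-220 + R\right) = 215 - R$)
$w{\left(D \right)} = -2 + 2 D$ ($w{\left(D \right)} = -2 + \left(D + D\right) = -2 + 2 D$)
$\frac{J{\left(\left(-1 - 2\right) 6,153 \right)}}{28244} + \frac{X}{w{\left(y{\left(-1 \right)} \right)}} = \frac{215 - 153}{28244} + \frac{\sqrt{1113}}{-2 + 2 \left(-1\right)} = \left(215 - 153\right) \frac{1}{28244} + \frac{\sqrt{1113}}{-2 - 2} = 62 \cdot \frac{1}{28244} + \frac{\sqrt{1113}}{-4} = \frac{31}{14122} + \sqrt{1113} \left(- \frac{1}{4}\right) = \frac{31}{14122} - \frac{\sqrt{1113}}{4}$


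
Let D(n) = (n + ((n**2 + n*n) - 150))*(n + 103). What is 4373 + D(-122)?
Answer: -556051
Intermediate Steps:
D(n) = (103 + n)*(-150 + n + 2*n**2) (D(n) = (n + ((n**2 + n**2) - 150))*(103 + n) = (n + (2*n**2 - 150))*(103 + n) = (n + (-150 + 2*n**2))*(103 + n) = (-150 + n + 2*n**2)*(103 + n) = (103 + n)*(-150 + n + 2*n**2))
4373 + D(-122) = 4373 + (-15450 - 47*(-122) + 2*(-122)**3 + 207*(-122)**2) = 4373 + (-15450 + 5734 + 2*(-1815848) + 207*14884) = 4373 + (-15450 + 5734 - 3631696 + 3080988) = 4373 - 560424 = -556051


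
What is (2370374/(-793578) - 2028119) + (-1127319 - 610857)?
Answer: -1494425611942/396789 ≈ -3.7663e+6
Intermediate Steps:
(2370374/(-793578) - 2028119) + (-1127319 - 610857) = (2370374*(-1/793578) - 2028119) - 1738176 = (-1185187/396789 - 2028119) - 1738176 = -804736495078/396789 - 1738176 = -1494425611942/396789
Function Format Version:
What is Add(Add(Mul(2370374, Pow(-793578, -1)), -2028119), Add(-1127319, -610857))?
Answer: Rational(-1494425611942, 396789) ≈ -3.7663e+6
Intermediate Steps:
Add(Add(Mul(2370374, Pow(-793578, -1)), -2028119), Add(-1127319, -610857)) = Add(Add(Mul(2370374, Rational(-1, 793578)), -2028119), -1738176) = Add(Add(Rational(-1185187, 396789), -2028119), -1738176) = Add(Rational(-804736495078, 396789), -1738176) = Rational(-1494425611942, 396789)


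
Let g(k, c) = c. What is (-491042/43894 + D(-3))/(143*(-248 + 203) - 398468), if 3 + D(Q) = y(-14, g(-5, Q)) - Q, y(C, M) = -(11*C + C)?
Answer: -3441575/8886406141 ≈ -0.00038729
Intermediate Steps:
y(C, M) = -12*C
D(Q) = 165 - Q (D(Q) = -3 + (-12*(-14) - Q) = -3 + (168 - Q) = 165 - Q)
(-491042/43894 + D(-3))/(143*(-248 + 203) - 398468) = (-491042/43894 + (165 - 1*(-3)))/(143*(-248 + 203) - 398468) = (-491042*1/43894 + (165 + 3))/(143*(-45) - 398468) = (-245521/21947 + 168)/(-6435 - 398468) = (3441575/21947)/(-404903) = (3441575/21947)*(-1/404903) = -3441575/8886406141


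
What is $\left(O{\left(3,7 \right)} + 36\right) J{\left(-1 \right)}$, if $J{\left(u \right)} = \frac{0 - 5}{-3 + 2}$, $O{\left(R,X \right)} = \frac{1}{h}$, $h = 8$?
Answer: $\frac{1445}{8} \approx 180.63$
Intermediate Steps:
$O{\left(R,X \right)} = \frac{1}{8}$
$J{\left(u \right)} = 5$ ($J{\left(u \right)} = - \frac{5}{-1} = \left(-5\right) \left(-1\right) = 5$)
$\left(O{\left(3,7 \right)} + 36\right) J{\left(-1 \right)} = \left(\frac{1}{8} + 36\right) 5 = \frac{289}{8} \cdot 5 = \frac{1445}{8}$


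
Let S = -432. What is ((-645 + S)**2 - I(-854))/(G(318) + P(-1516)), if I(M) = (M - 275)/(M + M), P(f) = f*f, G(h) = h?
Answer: 1981157603/3925964392 ≈ 0.50463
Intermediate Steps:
P(f) = f**2
I(M) = (-275 + M)/(2*M) (I(M) = (-275 + M)/((2*M)) = (-275 + M)*(1/(2*M)) = (-275 + M)/(2*M))
((-645 + S)**2 - I(-854))/(G(318) + P(-1516)) = ((-645 - 432)**2 - (-275 - 854)/(2*(-854)))/(318 + (-1516)**2) = ((-1077)**2 - (-1)*(-1129)/(2*854))/(318 + 2298256) = (1159929 - 1*1129/1708)/2298574 = (1159929 - 1129/1708)*(1/2298574) = (1981157603/1708)*(1/2298574) = 1981157603/3925964392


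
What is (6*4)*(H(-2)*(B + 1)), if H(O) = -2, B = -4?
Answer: 144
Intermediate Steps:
(6*4)*(H(-2)*(B + 1)) = (6*4)*(-2*(-4 + 1)) = 24*(-2*(-3)) = 24*6 = 144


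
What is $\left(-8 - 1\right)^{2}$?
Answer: $81$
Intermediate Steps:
$\left(-8 - 1\right)^{2} = \left(-9\right)^{2} = 81$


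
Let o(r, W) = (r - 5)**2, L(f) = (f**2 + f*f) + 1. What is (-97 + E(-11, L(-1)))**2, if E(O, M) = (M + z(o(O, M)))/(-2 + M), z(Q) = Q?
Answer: 26244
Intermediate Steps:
L(f) = 1 + 2*f**2 (L(f) = (f**2 + f**2) + 1 = 2*f**2 + 1 = 1 + 2*f**2)
o(r, W) = (-5 + r)**2
E(O, M) = (M + (-5 + O)**2)/(-2 + M)
(-97 + E(-11, L(-1)))**2 = (-97 + ((1 + 2*(-1)**2) + (-5 - 11)**2)/(-2 + (1 + 2*(-1)**2)))**2 = (-97 + ((1 + 2*1) + (-16)**2)/(-2 + (1 + 2*1)))**2 = (-97 + ((1 + 2) + 256)/(-2 + (1 + 2)))**2 = (-97 + (3 + 256)/(-2 + 3))**2 = (-97 + 259/1)**2 = (-97 + 1*259)**2 = (-97 + 259)**2 = 162**2 = 26244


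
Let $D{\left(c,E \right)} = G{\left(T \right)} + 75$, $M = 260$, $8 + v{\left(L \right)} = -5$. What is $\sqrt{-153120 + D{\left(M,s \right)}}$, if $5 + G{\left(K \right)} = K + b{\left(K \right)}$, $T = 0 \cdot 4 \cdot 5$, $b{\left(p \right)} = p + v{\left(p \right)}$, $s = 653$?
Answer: $3 i \sqrt{17007} \approx 391.23 i$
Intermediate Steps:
$v{\left(L \right)} = -13$ ($v{\left(L \right)} = -8 - 5 = -13$)
$b{\left(p \right)} = -13 + p$ ($b{\left(p \right)} = p - 13 = -13 + p$)
$T = 0$ ($T = 0 \cdot 5 = 0$)
$G{\left(K \right)} = -18 + 2 K$ ($G{\left(K \right)} = -5 + \left(K + \left(-13 + K\right)\right) = -5 + \left(-13 + 2 K\right) = -18 + 2 K$)
$D{\left(c,E \right)} = 57$ ($D{\left(c,E \right)} = \left(-18 + 2 \cdot 0\right) + 75 = \left(-18 + 0\right) + 75 = -18 + 75 = 57$)
$\sqrt{-153120 + D{\left(M,s \right)}} = \sqrt{-153120 + 57} = \sqrt{-153063} = 3 i \sqrt{17007}$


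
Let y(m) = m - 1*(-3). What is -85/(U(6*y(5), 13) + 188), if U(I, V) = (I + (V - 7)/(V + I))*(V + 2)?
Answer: -5185/55478 ≈ -0.093460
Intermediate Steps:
y(m) = 3 + m (y(m) = m + 3 = 3 + m)
U(I, V) = (2 + V)*(I + (-7 + V)/(I + V)) (U(I, V) = (I + (-7 + V)/(I + V))*(2 + V) = (2 + V)*(I + (-7 + V)/(I + V)))
-85/(U(6*y(5), 13) + 188) = -85/((-14 + 13² - 5*13 + 2*(6*(3 + 5))² + (6*(3 + 5))*13² + 13*(6*(3 + 5))² + 2*(6*(3 + 5))*13)/(6*(3 + 5) + 13) + 188) = -85/((-14 + 169 - 65 + 2*(6*8)² + (6*8)*169 + 13*(6*8)² + 2*(6*8)*13)/(6*8 + 13) + 188) = -85/((-14 + 169 - 65 + 2*48² + 48*169 + 13*48² + 2*48*13)/(48 + 13) + 188) = -85/((-14 + 169 - 65 + 2*2304 + 8112 + 13*2304 + 1248)/61 + 188) = -85/((-14 + 169 - 65 + 4608 + 8112 + 29952 + 1248)/61 + 188) = -85/((1/61)*44010 + 188) = -85/(44010/61 + 188) = -85/(55478/61) = (61/55478)*(-85) = -5185/55478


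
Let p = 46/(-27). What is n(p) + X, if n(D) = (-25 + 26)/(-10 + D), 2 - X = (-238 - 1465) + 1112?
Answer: 187361/316 ≈ 592.91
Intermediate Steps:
p = -46/27 (p = 46*(-1/27) = -46/27 ≈ -1.7037)
X = 593 (X = 2 - ((-238 - 1465) + 1112) = 2 - (-1703 + 1112) = 2 - 1*(-591) = 2 + 591 = 593)
n(D) = 1/(-10 + D)
n(p) + X = 1/(-10 - 46/27) + 593 = 1/(-316/27) + 593 = -27/316 + 593 = 187361/316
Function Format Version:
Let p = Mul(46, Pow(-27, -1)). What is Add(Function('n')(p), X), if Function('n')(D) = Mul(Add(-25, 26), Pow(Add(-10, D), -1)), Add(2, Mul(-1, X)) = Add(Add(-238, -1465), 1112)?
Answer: Rational(187361, 316) ≈ 592.91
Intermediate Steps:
p = Rational(-46, 27) (p = Mul(46, Rational(-1, 27)) = Rational(-46, 27) ≈ -1.7037)
X = 593 (X = Add(2, Mul(-1, Add(Add(-238, -1465), 1112))) = Add(2, Mul(-1, Add(-1703, 1112))) = Add(2, Mul(-1, -591)) = Add(2, 591) = 593)
Function('n')(D) = Pow(Add(-10, D), -1) (Function('n')(D) = Mul(1, Pow(Add(-10, D), -1)) = Pow(Add(-10, D), -1))
Add(Function('n')(p), X) = Add(Pow(Add(-10, Rational(-46, 27)), -1), 593) = Add(Pow(Rational(-316, 27), -1), 593) = Add(Rational(-27, 316), 593) = Rational(187361, 316)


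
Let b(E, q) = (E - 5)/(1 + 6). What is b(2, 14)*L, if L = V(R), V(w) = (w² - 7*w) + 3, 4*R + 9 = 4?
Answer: -639/112 ≈ -5.7054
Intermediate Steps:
R = -5/4 (R = -9/4 + (¼)*4 = -9/4 + 1 = -5/4 ≈ -1.2500)
V(w) = 3 + w² - 7*w
L = 213/16 (L = 3 + (-5/4)² - 7*(-5/4) = 3 + 25/16 + 35/4 = 213/16 ≈ 13.313)
b(E, q) = -5/7 + E/7 (b(E, q) = (-5 + E)/7 = (-5 + E)*(⅐) = -5/7 + E/7)
b(2, 14)*L = (-5/7 + (⅐)*2)*(213/16) = (-5/7 + 2/7)*(213/16) = -3/7*213/16 = -639/112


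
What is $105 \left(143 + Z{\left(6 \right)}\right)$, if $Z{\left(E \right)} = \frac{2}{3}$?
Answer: $15085$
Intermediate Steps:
$Z{\left(E \right)} = \frac{2}{3}$ ($Z{\left(E \right)} = 2 \cdot \frac{1}{3} = \frac{2}{3}$)
$105 \left(143 + Z{\left(6 \right)}\right) = 105 \left(143 + \frac{2}{3}\right) = 105 \cdot \frac{431}{3} = 15085$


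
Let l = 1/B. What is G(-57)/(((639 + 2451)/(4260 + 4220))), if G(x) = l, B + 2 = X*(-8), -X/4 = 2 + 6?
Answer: 424/39243 ≈ 0.010804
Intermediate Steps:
X = -32 (X = -4*(2 + 6) = -4*8 = -32)
B = 254 (B = -2 - 32*(-8) = -2 + 256 = 254)
l = 1/254 ≈ 0.0039370
G(x) = 1/254
G(-57)/(((639 + 2451)/(4260 + 4220))) = 1/(254*(((639 + 2451)/(4260 + 4220)))) = 1/(254*((3090/8480))) = 1/(254*((3090*(1/8480)))) = 1/(254*(309/848)) = (1/254)*(848/309) = 424/39243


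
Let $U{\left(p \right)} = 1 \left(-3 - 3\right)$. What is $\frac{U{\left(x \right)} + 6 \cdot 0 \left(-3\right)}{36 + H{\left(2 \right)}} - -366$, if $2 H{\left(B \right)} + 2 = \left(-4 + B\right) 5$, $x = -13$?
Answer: $\frac{1829}{5} \approx 365.8$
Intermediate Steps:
$H{\left(B \right)} = -11 + \frac{5 B}{2}$ ($H{\left(B \right)} = -1 + \frac{\left(-4 + B\right) 5}{2} = -1 + \frac{-20 + 5 B}{2} = -1 + \left(-10 + \frac{5 B}{2}\right) = -11 + \frac{5 B}{2}$)
$U{\left(p \right)} = -6$ ($U{\left(p \right)} = 1 \left(-6\right) = -6$)
$\frac{U{\left(x \right)} + 6 \cdot 0 \left(-3\right)}{36 + H{\left(2 \right)}} - -366 = \frac{-6 + 6 \cdot 0 \left(-3\right)}{36 + \left(-11 + \frac{5}{2} \cdot 2\right)} - -366 = \frac{-6 + 0 \left(-3\right)}{36 + \left(-11 + 5\right)} + 366 = \frac{-6 + 0}{36 - 6} + 366 = - \frac{6}{30} + 366 = \left(-6\right) \frac{1}{30} + 366 = - \frac{1}{5} + 366 = \frac{1829}{5}$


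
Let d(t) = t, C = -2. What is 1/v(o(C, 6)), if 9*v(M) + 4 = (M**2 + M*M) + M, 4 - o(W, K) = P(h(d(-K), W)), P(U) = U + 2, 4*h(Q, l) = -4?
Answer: 9/17 ≈ 0.52941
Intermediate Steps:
h(Q, l) = -1 (h(Q, l) = (1/4)*(-4) = -1)
P(U) = 2 + U
o(W, K) = 3 (o(W, K) = 4 - (2 - 1) = 4 - 1*1 = 4 - 1 = 3)
v(M) = -4/9 + M/9 + 2*M**2/9 (v(M) = -4/9 + ((M**2 + M*M) + M)/9 = -4/9 + ((M**2 + M**2) + M)/9 = -4/9 + (2*M**2 + M)/9 = -4/9 + (M + 2*M**2)/9 = -4/9 + (M/9 + 2*M**2/9) = -4/9 + M/9 + 2*M**2/9)
1/v(o(C, 6)) = 1/(-4/9 + (1/9)*3 + (2/9)*3**2) = 1/(-4/9 + 1/3 + (2/9)*9) = 1/(-4/9 + 1/3 + 2) = 1/(17/9) = 9/17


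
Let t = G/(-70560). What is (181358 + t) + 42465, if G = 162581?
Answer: 15792788299/70560 ≈ 2.2382e+5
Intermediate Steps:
t = -162581/70560 (t = 162581/(-70560) = 162581*(-1/70560) = -162581/70560 ≈ -2.3042)
(181358 + t) + 42465 = (181358 - 162581/70560) + 42465 = 12796457899/70560 + 42465 = 15792788299/70560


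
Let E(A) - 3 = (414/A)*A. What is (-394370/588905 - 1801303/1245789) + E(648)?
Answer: 60876104714924/146730274209 ≈ 414.88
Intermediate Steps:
E(A) = 417 (E(A) = 3 + (414/A)*A = 3 + 414 = 417)
(-394370/588905 - 1801303/1245789) + E(648) = (-394370/588905 - 1801303/1245789) + 417 = (-394370*1/588905 - 1801303*1/1245789) + 417 = (-78874/117781 - 1801303/1245789) + 417 = -310419630229/146730274209 + 417 = 60876104714924/146730274209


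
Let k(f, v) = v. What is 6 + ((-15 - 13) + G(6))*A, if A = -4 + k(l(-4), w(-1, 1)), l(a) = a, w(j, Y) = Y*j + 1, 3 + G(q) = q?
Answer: 106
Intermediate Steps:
G(q) = -3 + q
w(j, Y) = 1 + Y*j
A = -4 (A = -4 + (1 + 1*(-1)) = -4 + (1 - 1) = -4 + 0 = -4)
6 + ((-15 - 13) + G(6))*A = 6 + ((-15 - 13) + (-3 + 6))*(-4) = 6 + (-28 + 3)*(-4) = 6 - 25*(-4) = 6 + 100 = 106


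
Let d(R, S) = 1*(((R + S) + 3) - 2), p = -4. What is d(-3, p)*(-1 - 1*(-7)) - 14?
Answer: -50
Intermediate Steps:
d(R, S) = 1 + R + S (d(R, S) = 1*((3 + R + S) - 2) = 1*(1 + R + S) = 1 + R + S)
d(-3, p)*(-1 - 1*(-7)) - 14 = (1 - 3 - 4)*(-1 - 1*(-7)) - 14 = -6*(-1 + 7) - 14 = -6*6 - 14 = -36 - 14 = -50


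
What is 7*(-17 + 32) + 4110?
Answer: 4215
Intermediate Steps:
7*(-17 + 32) + 4110 = 7*15 + 4110 = 105 + 4110 = 4215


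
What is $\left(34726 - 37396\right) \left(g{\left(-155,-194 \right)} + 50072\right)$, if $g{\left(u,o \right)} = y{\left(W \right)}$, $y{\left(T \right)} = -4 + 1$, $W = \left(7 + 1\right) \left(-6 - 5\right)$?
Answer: $-133684230$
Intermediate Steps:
$W = -88$ ($W = 8 \left(-11\right) = -88$)
$y{\left(T \right)} = -3$
$g{\left(u,o \right)} = -3$
$\left(34726 - 37396\right) \left(g{\left(-155,-194 \right)} + 50072\right) = \left(34726 - 37396\right) \left(-3 + 50072\right) = \left(-2670\right) 50069 = -133684230$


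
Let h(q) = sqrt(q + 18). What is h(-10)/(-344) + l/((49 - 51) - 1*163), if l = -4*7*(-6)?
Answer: -56/55 - sqrt(2)/172 ≈ -1.0264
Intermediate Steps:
h(q) = sqrt(18 + q)
l = 168 (l = -28*(-6) = 168)
h(-10)/(-344) + l/((49 - 51) - 1*163) = sqrt(18 - 10)/(-344) + 168/((49 - 51) - 1*163) = sqrt(8)*(-1/344) + 168/(-2 - 163) = (2*sqrt(2))*(-1/344) + 168/(-165) = -sqrt(2)/172 + 168*(-1/165) = -sqrt(2)/172 - 56/55 = -56/55 - sqrt(2)/172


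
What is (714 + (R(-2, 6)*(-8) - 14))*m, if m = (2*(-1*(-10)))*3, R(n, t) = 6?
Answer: 39120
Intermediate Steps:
m = 60 (m = (2*10)*3 = 20*3 = 60)
(714 + (R(-2, 6)*(-8) - 14))*m = (714 + (6*(-8) - 14))*60 = (714 + (-48 - 14))*60 = (714 - 62)*60 = 652*60 = 39120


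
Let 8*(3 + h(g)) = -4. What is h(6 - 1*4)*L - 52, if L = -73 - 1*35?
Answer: 326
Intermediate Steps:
h(g) = -7/2 (h(g) = -3 + (⅛)*(-4) = -3 - ½ = -7/2)
L = -108 (L = -73 - 35 = -108)
h(6 - 1*4)*L - 52 = -7/2*(-108) - 52 = 378 - 52 = 326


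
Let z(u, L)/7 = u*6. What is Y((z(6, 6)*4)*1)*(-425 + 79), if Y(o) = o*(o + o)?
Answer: -703116288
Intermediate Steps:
z(u, L) = 42*u (z(u, L) = 7*(u*6) = 7*(6*u) = 42*u)
Y(o) = 2*o² (Y(o) = o*(2*o) = 2*o²)
Y((z(6, 6)*4)*1)*(-425 + 79) = (2*(((42*6)*4)*1)²)*(-425 + 79) = (2*((252*4)*1)²)*(-346) = (2*(1008*1)²)*(-346) = (2*1008²)*(-346) = (2*1016064)*(-346) = 2032128*(-346) = -703116288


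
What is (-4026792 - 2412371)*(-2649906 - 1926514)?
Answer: 29468314336460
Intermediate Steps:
(-4026792 - 2412371)*(-2649906 - 1926514) = -6439163*(-4576420) = 29468314336460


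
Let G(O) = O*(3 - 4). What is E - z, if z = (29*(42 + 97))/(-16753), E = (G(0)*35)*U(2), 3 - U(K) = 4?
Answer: 4031/16753 ≈ 0.24061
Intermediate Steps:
G(O) = -O (G(O) = O*(-1) = -O)
U(K) = -1 (U(K) = 3 - 1*4 = 3 - 4 = -1)
E = 0 (E = (-1*0*35)*(-1) = (0*35)*(-1) = 0*(-1) = 0)
z = -4031/16753 (z = (29*139)*(-1/16753) = 4031*(-1/16753) = -4031/16753 ≈ -0.24061)
E - z = 0 - 1*(-4031/16753) = 0 + 4031/16753 = 4031/16753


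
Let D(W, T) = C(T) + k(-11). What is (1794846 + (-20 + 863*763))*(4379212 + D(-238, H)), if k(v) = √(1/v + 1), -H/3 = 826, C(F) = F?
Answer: 10737419638530 + 2453295*√110/11 ≈ 1.0737e+13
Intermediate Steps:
H = -2478 (H = -3*826 = -2478)
k(v) = √(1 + 1/v)
D(W, T) = T + √110/11 (D(W, T) = T + √((1 - 11)/(-11)) = T + √(-1/11*(-10)) = T + √(10/11) = T + √110/11)
(1794846 + (-20 + 863*763))*(4379212 + D(-238, H)) = (1794846 + (-20 + 863*763))*(4379212 + (-2478 + √110/11)) = (1794846 + (-20 + 658469))*(4376734 + √110/11) = (1794846 + 658449)*(4376734 + √110/11) = 2453295*(4376734 + √110/11) = 10737419638530 + 2453295*√110/11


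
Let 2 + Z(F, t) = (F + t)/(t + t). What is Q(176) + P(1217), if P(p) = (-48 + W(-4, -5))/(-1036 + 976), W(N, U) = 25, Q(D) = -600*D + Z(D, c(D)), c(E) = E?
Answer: -6336037/60 ≈ -1.0560e+5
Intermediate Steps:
Z(F, t) = -2 + (F + t)/(2*t) (Z(F, t) = -2 + (F + t)/(t + t) = -2 + (F + t)/((2*t)) = -2 + (F + t)*(1/(2*t)) = -2 + (F + t)/(2*t))
Q(D) = -1 - 600*D (Q(D) = -600*D + (D - 3*D)/(2*D) = -600*D + (-2*D)/(2*D) = -600*D - 1 = -1 - 600*D)
P(p) = 23/60 (P(p) = (-48 + 25)/(-1036 + 976) = -23/(-60) = -23*(-1/60) = 23/60)
Q(176) + P(1217) = (-1 - 600*176) + 23/60 = (-1 - 105600) + 23/60 = -105601 + 23/60 = -6336037/60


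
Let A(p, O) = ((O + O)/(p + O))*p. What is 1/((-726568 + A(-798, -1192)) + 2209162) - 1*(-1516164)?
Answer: 2235174171714491/1474229814 ≈ 1.5162e+6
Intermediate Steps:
A(p, O) = 2*O*p/(O + p) (A(p, O) = ((2*O)/(O + p))*p = (2*O/(O + p))*p = 2*O*p/(O + p))
1/((-726568 + A(-798, -1192)) + 2209162) - 1*(-1516164) = 1/((-726568 + 2*(-1192)*(-798)/(-1192 - 798)) + 2209162) - 1*(-1516164) = 1/((-726568 + 2*(-1192)*(-798)/(-1990)) + 2209162) + 1516164 = 1/((-726568 + 2*(-1192)*(-798)*(-1/1990)) + 2209162) + 1516164 = 1/((-726568 - 951216/995) + 2209162) + 1516164 = 1/(-723886376/995 + 2209162) + 1516164 = 1/(1474229814/995) + 1516164 = 995/1474229814 + 1516164 = 2235174171714491/1474229814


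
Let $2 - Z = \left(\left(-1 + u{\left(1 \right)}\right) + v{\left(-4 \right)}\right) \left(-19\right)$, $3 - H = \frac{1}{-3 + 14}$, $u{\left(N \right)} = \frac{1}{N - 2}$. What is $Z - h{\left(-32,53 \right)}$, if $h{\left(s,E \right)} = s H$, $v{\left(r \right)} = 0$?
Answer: $\frac{628}{11} \approx 57.091$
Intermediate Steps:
$u{\left(N \right)} = \frac{1}{-2 + N}$
$H = \frac{32}{11}$ ($H = 3 - \frac{1}{-3 + 14} = 3 - \frac{1}{11} = \frac{32}{11} \approx 2.9091$)
$h{\left(s,E \right)} = \frac{32 s}{11}$ ($h{\left(s,E \right)} = s \frac{32}{11} = \frac{32 s}{11}$)
$Z = -36$ ($Z = 2 - \left(\left(-1 + \frac{1}{-2 + 1}\right) + 0\right) \left(-19\right) = 2 - \left(\left(-1 + \frac{1}{-1}\right) + 0\right) \left(-19\right) = 2 - \left(\left(-1 - 1\right) + 0\right) \left(-19\right) = 2 - \left(-2 + 0\right) \left(-19\right) = 2 - \left(-2\right) \left(-19\right) = 2 - 38 = -36$)
$Z - h{\left(-32,53 \right)} = -36 - \frac{32}{11} \left(-32\right) = -36 - - \frac{1024}{11} = -36 + \frac{1024}{11} = \frac{628}{11}$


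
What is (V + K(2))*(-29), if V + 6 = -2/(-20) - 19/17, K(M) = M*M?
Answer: 14877/170 ≈ 87.512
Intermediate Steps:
K(M) = M**2
V = -1193/170 (V = -6 + (-2/(-20) - 19/17) = -6 + (-2*(-1/20) - 19*1/17) = -6 + (1/10 - 19/17) = -6 - 173/170 = -1193/170 ≈ -7.0176)
(V + K(2))*(-29) = (-1193/170 + 2**2)*(-29) = (-1193/170 + 4)*(-29) = -513/170*(-29) = 14877/170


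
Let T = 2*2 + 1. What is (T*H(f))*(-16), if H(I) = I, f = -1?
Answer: 80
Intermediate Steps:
T = 5 (T = 4 + 1 = 5)
(T*H(f))*(-16) = (5*(-1))*(-16) = -5*(-16) = 80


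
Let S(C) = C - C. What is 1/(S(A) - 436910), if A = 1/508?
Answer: -1/436910 ≈ -2.2888e-6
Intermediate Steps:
A = 1/508 ≈ 0.0019685
S(C) = 0
1/(S(A) - 436910) = 1/(0 - 436910) = 1/(-436910) = -1/436910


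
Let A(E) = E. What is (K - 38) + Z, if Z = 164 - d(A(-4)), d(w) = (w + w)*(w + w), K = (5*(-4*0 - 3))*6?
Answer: -28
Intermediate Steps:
K = -90 (K = (5*(0 - 3))*6 = (5*(-3))*6 = -15*6 = -90)
d(w) = 4*w**2 (d(w) = (2*w)*(2*w) = 4*w**2)
Z = 100 (Z = 164 - 4*(-4)**2 = 164 - 4*16 = 164 - 1*64 = 164 - 64 = 100)
(K - 38) + Z = (-90 - 38) + 100 = -128 + 100 = -28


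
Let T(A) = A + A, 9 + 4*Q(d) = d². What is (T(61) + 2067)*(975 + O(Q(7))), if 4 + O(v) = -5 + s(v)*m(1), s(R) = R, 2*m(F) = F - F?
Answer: 2114574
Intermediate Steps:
m(F) = 0 (m(F) = (F - F)/2 = (½)*0 = 0)
Q(d) = -9/4 + d²/4
O(v) = -9 (O(v) = -4 + (-5 + v*0) = -4 + (-5 + 0) = -4 - 5 = -9)
T(A) = 2*A
(T(61) + 2067)*(975 + O(Q(7))) = (2*61 + 2067)*(975 - 9) = (122 + 2067)*966 = 2189*966 = 2114574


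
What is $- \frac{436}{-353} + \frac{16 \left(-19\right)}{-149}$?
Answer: $\frac{172276}{52597} \approx 3.2754$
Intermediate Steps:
$- \frac{436}{-353} + \frac{16 \left(-19\right)}{-149} = \left(-436\right) \left(- \frac{1}{353}\right) - - \frac{304}{149} = \frac{436}{353} + \frac{304}{149} = \frac{172276}{52597}$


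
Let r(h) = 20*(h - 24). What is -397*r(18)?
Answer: 47640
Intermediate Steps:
r(h) = -480 + 20*h (r(h) = 20*(-24 + h) = -480 + 20*h)
-397*r(18) = -397*(-480 + 20*18) = -397*(-480 + 360) = -397*(-120) = 47640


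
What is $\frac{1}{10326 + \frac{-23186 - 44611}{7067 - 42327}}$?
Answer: $\frac{35260}{364162557} \approx 9.6825 \cdot 10^{-5}$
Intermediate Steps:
$\frac{1}{10326 + \frac{-23186 - 44611}{7067 - 42327}} = \frac{1}{10326 - \frac{67797}{-35260}} = \frac{1}{10326 - - \frac{67797}{35260}} = \frac{1}{10326 + \frac{67797}{35260}} = \frac{1}{\frac{364162557}{35260}} = \frac{35260}{364162557}$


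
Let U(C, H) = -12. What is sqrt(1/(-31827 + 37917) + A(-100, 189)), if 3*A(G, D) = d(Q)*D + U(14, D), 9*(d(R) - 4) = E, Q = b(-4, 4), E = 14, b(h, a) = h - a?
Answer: sqrt(12832488690)/6090 ≈ 18.601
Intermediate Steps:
Q = -8 (Q = -4 - 1*4 = -4 - 4 = -8)
d(R) = 50/9 (d(R) = 4 + (1/9)*14 = 4 + 14/9 = 50/9)
A(G, D) = -4 + 50*D/27 (A(G, D) = (50*D/9 - 12)/3 = (-12 + 50*D/9)/3 = -4 + 50*D/27)
sqrt(1/(-31827 + 37917) + A(-100, 189)) = sqrt(1/(-31827 + 37917) + (-4 + (50/27)*189)) = sqrt(1/6090 + (-4 + 350)) = sqrt(1/6090 + 346) = sqrt(2107141/6090) = sqrt(12832488690)/6090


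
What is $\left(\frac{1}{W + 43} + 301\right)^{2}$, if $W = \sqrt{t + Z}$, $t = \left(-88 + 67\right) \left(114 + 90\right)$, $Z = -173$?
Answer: $\frac{7792288 \sqrt{4457} + 236261521 i}{2 \left(43 \sqrt{4457} + 1304 i\right)} \approx 90605.0 - 6.3734 i$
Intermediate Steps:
$t = -4284$ ($t = \left(-21\right) 204 = -4284$)
$W = i \sqrt{4457}$ ($W = \sqrt{-4284 - 173} = \sqrt{-4457} = i \sqrt{4457} \approx 66.761 i$)
$\left(\frac{1}{W + 43} + 301\right)^{2} = \left(\frac{1}{i \sqrt{4457} + 43} + 301\right)^{2} = \left(\frac{1}{43 + i \sqrt{4457}} + 301\right)^{2} = \left(301 + \frac{1}{43 + i \sqrt{4457}}\right)^{2}$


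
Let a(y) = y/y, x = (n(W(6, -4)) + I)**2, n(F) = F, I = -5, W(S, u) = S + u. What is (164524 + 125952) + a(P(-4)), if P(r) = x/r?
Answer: 290477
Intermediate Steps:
x = 9 (x = ((6 - 4) - 5)**2 = (2 - 5)**2 = (-3)**2 = 9)
P(r) = 9/r
a(y) = 1
(164524 + 125952) + a(P(-4)) = (164524 + 125952) + 1 = 290476 + 1 = 290477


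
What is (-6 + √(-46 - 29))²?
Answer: (6 - 5*I*√3)² ≈ -39.0 - 103.92*I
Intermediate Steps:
(-6 + √(-46 - 29))² = (-6 + √(-75))² = (-6 + 5*I*√3)²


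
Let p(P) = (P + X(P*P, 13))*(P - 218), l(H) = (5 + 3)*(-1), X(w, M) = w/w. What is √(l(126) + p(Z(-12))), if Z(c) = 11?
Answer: 2*I*√623 ≈ 49.92*I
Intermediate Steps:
X(w, M) = 1
l(H) = -8 (l(H) = 8*(-1) = -8)
p(P) = (1 + P)*(-218 + P) (p(P) = (P + 1)*(P - 218) = (1 + P)*(-218 + P))
√(l(126) + p(Z(-12))) = √(-8 + (-218 + 11² - 217*11)) = √(-8 + (-218 + 121 - 2387)) = √(-8 - 2484) = √(-2492) = 2*I*√623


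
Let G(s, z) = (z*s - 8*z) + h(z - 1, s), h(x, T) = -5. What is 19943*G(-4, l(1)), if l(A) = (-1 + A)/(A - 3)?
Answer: -99715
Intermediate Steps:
l(A) = (-1 + A)/(-3 + A)
G(s, z) = -5 - 8*z + s*z (G(s, z) = (z*s - 8*z) - 5 = (s*z - 8*z) - 5 = (-8*z + s*z) - 5 = -5 - 8*z + s*z)
19943*G(-4, l(1)) = 19943*(-5 - 8*(-1 + 1)/(-3 + 1) - 4*(-1 + 1)/(-3 + 1)) = 19943*(-5 - 8*0/(-2) - 4*0/(-2)) = 19943*(-5 - (-4)*0 - (-2)*0) = 19943*(-5 - 8*0 - 4*0) = 19943*(-5 + 0 + 0) = 19943*(-5) = -99715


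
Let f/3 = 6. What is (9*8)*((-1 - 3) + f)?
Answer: 1008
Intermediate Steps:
f = 18 (f = 3*6 = 18)
(9*8)*((-1 - 3) + f) = (9*8)*((-1 - 3) + 18) = 72*(-4 + 18) = 72*14 = 1008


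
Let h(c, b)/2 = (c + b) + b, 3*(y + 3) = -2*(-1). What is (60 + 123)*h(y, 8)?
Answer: 5002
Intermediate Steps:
y = -7/3 (y = -3 + (-2*(-1))/3 = -3 + (1/3)*2 = -3 + 2/3 = -7/3 ≈ -2.3333)
h(c, b) = 2*c + 4*b (h(c, b) = 2*((c + b) + b) = 2*((b + c) + b) = 2*(c + 2*b) = 2*c + 4*b)
(60 + 123)*h(y, 8) = (60 + 123)*(2*(-7/3) + 4*8) = 183*(-14/3 + 32) = 183*(82/3) = 5002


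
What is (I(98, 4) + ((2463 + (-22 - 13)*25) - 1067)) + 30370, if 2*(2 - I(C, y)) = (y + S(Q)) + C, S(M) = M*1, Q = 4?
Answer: 30840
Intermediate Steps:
S(M) = M
I(C, y) = -C/2 - y/2 (I(C, y) = 2 - ((y + 4) + C)/2 = 2 - ((4 + y) + C)/2 = 2 - (4 + C + y)/2 = 2 + (-2 - C/2 - y/2) = -C/2 - y/2)
(I(98, 4) + ((2463 + (-22 - 13)*25) - 1067)) + 30370 = ((-½*98 - ½*4) + ((2463 + (-22 - 13)*25) - 1067)) + 30370 = ((-49 - 2) + ((2463 - 35*25) - 1067)) + 30370 = (-51 + ((2463 - 875) - 1067)) + 30370 = (-51 + (1588 - 1067)) + 30370 = (-51 + 521) + 30370 = 470 + 30370 = 30840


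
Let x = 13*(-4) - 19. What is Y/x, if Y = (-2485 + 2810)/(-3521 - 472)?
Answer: 325/283503 ≈ 0.0011464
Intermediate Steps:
x = -71 (x = -52 - 19 = -71)
Y = -325/3993 (Y = 325/(-3993) = 325*(-1/3993) = -325/3993 ≈ -0.081392)
Y/x = -325/3993/(-71) = -325/3993*(-1/71) = 325/283503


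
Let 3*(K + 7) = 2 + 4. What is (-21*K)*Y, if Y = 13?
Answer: 1365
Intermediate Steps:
K = -5 (K = -7 + (2 + 4)/3 = -7 + (⅓)*6 = -7 + 2 = -5)
(-21*K)*Y = -21*(-5)*13 = 105*13 = 1365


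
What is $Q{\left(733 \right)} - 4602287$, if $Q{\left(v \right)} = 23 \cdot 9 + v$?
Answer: $-4601347$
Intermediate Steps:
$Q{\left(v \right)} = 207 + v$
$Q{\left(733 \right)} - 4602287 = \left(207 + 733\right) - 4602287 = 940 - 4602287 = -4601347$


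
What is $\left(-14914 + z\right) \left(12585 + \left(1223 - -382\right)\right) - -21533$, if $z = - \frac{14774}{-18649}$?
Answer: $- \frac{3946070317363}{18649} \approx -2.116 \cdot 10^{8}$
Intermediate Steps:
$z = \frac{14774}{18649}$ ($z = \left(-14774\right) \left(- \frac{1}{18649}\right) = \frac{14774}{18649} \approx 0.79221$)
$\left(-14914 + z\right) \left(12585 + \left(1223 - -382\right)\right) - -21533 = \left(-14914 + \frac{14774}{18649}\right) \left(12585 + \left(1223 - -382\right)\right) - -21533 = - \frac{278116412 \left(12585 + \left(1223 + 382\right)\right)}{18649} + 21533 = - \frac{278116412 \left(12585 + 1605\right)}{18649} + 21533 = \left(- \frac{278116412}{18649}\right) 14190 + 21533 = - \frac{3946471886280}{18649} + 21533 = - \frac{3946070317363}{18649}$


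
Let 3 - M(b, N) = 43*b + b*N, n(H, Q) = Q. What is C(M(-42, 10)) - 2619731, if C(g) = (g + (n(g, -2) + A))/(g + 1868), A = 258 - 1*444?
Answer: -10733035866/4097 ≈ -2.6197e+6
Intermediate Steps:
A = -186 (A = 258 - 444 = -186)
M(b, N) = 3 - 43*b - N*b (M(b, N) = 3 - (43*b + b*N) = 3 - (43*b + N*b) = 3 + (-43*b - N*b) = 3 - 43*b - N*b)
C(g) = (-188 + g)/(1868 + g) (C(g) = (g + (-2 - 186))/(g + 1868) = (g - 188)/(1868 + g) = (-188 + g)/(1868 + g))
C(M(-42, 10)) - 2619731 = (-188 + (3 - 43*(-42) - 1*10*(-42)))/(1868 + (3 - 43*(-42) - 1*10*(-42))) - 2619731 = (-188 + (3 + 1806 + 420))/(1868 + (3 + 1806 + 420)) - 2619731 = (-188 + 2229)/(1868 + 2229) - 2619731 = 2041/4097 - 2619731 = -10733035866/4097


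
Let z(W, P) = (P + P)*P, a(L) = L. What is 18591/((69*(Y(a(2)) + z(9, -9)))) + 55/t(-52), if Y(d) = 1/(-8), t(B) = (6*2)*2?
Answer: 2827999/714840 ≈ 3.9561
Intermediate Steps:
z(W, P) = 2*P**2 (z(W, P) = (2*P)*P = 2*P**2)
t(B) = 24 (t(B) = 12*2 = 24)
Y(d) = -1/8
18591/((69*(Y(a(2)) + z(9, -9)))) + 55/t(-52) = 18591/((69*(-1/8 + 2*(-9)**2))) + 55/24 = 18591/((69*(-1/8 + 2*81))) + 55*(1/24) = 18591/((69*(-1/8 + 162))) + 55/24 = 18591/((69*(1295/8))) + 55/24 = 18591/(89355/8) + 55/24 = 18591*(8/89355) + 55/24 = 49576/29785 + 55/24 = 2827999/714840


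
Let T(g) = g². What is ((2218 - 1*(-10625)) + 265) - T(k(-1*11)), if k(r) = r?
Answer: 12987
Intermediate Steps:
((2218 - 1*(-10625)) + 265) - T(k(-1*11)) = ((2218 - 1*(-10625)) + 265) - (-1*11)² = ((2218 + 10625) + 265) - 1*(-11)² = (12843 + 265) - 1*121 = 13108 - 121 = 12987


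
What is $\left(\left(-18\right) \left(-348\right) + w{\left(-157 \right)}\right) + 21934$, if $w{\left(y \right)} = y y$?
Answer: $52847$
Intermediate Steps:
$w{\left(y \right)} = y^{2}$
$\left(\left(-18\right) \left(-348\right) + w{\left(-157 \right)}\right) + 21934 = \left(\left(-18\right) \left(-348\right) + \left(-157\right)^{2}\right) + 21934 = \left(6264 + 24649\right) + 21934 = 30913 + 21934 = 52847$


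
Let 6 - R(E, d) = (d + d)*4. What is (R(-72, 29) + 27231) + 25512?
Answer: 52517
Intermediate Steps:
R(E, d) = 6 - 8*d (R(E, d) = 6 - (d + d)*4 = 6 - 2*d*4 = 6 - 8*d)
(R(-72, 29) + 27231) + 25512 = ((6 - 8*29) + 27231) + 25512 = ((6 - 232) + 27231) + 25512 = (-226 + 27231) + 25512 = 27005 + 25512 = 52517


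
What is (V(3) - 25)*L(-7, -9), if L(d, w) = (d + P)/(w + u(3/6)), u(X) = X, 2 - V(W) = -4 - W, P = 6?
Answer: -32/17 ≈ -1.8824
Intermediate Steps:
V(W) = 6 + W (V(W) = 2 - (-4 - W) = 2 + (4 + W) = 6 + W)
L(d, w) = (6 + d)/(½ + w) (L(d, w) = (d + 6)/(w + 3/6) = (6 + d)/(w + 3*(⅙)) = (6 + d)/(w + ½) = (6 + d)/(½ + w))
(V(3) - 25)*L(-7, -9) = ((6 + 3) - 25)*(2*(6 - 7)/(1 + 2*(-9))) = (9 - 25)*(2*(-1)/(1 - 18)) = -32*(-1)/(-17) = -32*(-1)*(-1)/17 = -16*2/17 = -32/17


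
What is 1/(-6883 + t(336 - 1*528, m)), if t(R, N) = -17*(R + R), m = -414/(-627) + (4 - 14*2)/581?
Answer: -1/355 ≈ -0.0028169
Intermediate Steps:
m = 75162/121429 (m = -414*(-1/627) + (4 - 28)*(1/581) = 138/209 - 24*1/581 = 138/209 - 24/581 = 75162/121429 ≈ 0.61898)
t(R, N) = -34*R
1/(-6883 + t(336 - 1*528, m)) = 1/(-6883 - 34*(336 - 1*528)) = 1/(-6883 - 34*(336 - 528)) = 1/(-6883 - 34*(-192)) = 1/(-6883 + 6528) = 1/(-355) = -1/355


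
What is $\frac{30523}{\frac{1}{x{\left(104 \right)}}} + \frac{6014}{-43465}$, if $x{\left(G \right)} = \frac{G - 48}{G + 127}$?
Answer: $\frac{10613259098}{1434345} \approx 7399.4$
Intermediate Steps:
$x{\left(G \right)} = \frac{-48 + G}{127 + G}$
$\frac{30523}{\frac{1}{x{\left(104 \right)}}} + \frac{6014}{-43465} = \frac{30523}{\frac{1}{\frac{1}{127 + 104} \left(-48 + 104\right)}} + \frac{6014}{-43465} = \frac{30523}{\frac{1}{\frac{1}{231} \cdot 56}} + 6014 \left(- \frac{1}{43465}\right) = \frac{30523}{\frac{1}{\frac{1}{231} \cdot 56}} - \frac{6014}{43465} = \frac{30523}{\frac{1}{\frac{8}{33}}} - \frac{6014}{43465} = \frac{30523}{\frac{33}{8}} - \frac{6014}{43465} = 30523 \cdot \frac{8}{33} - \frac{6014}{43465} = \frac{244184}{33} - \frac{6014}{43465} = \frac{10613259098}{1434345}$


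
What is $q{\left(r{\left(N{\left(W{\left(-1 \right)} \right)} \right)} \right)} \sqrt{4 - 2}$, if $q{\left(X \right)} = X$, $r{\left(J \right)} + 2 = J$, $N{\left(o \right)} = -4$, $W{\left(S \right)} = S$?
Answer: $- 6 \sqrt{2} \approx -8.4853$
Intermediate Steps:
$r{\left(J \right)} = -2 + J$
$q{\left(r{\left(N{\left(W{\left(-1 \right)} \right)} \right)} \right)} \sqrt{4 - 2} = \left(-2 - 4\right) \sqrt{4 - 2} = - 6 \sqrt{2}$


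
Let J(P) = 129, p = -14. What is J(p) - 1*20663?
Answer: -20534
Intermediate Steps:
J(p) - 1*20663 = 129 - 1*20663 = 129 - 20663 = -20534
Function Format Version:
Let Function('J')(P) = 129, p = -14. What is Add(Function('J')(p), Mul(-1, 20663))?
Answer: -20534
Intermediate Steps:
Add(Function('J')(p), Mul(-1, 20663)) = Add(129, Mul(-1, 20663)) = Add(129, -20663) = -20534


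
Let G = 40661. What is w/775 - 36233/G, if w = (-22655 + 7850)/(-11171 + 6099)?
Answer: -28364538059/31966051760 ≈ -0.88733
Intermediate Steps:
w = 14805/5072 (w = -14805/(-5072) = -14805*(-1/5072) = 14805/5072 ≈ 2.9190)
w/775 - 36233/G = (14805/5072)/775 - 36233/40661 = (14805/5072)*(1/775) - 36233*1/40661 = 2961/786160 - 36233/40661 = -28364538059/31966051760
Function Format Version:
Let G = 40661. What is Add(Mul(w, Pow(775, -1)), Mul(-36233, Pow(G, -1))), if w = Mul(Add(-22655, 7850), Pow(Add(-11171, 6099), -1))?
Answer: Rational(-28364538059, 31966051760) ≈ -0.88733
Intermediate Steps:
w = Rational(14805, 5072) (w = Mul(-14805, Pow(-5072, -1)) = Mul(-14805, Rational(-1, 5072)) = Rational(14805, 5072) ≈ 2.9190)
Add(Mul(w, Pow(775, -1)), Mul(-36233, Pow(G, -1))) = Add(Mul(Rational(14805, 5072), Pow(775, -1)), Mul(-36233, Pow(40661, -1))) = Add(Mul(Rational(14805, 5072), Rational(1, 775)), Mul(-36233, Rational(1, 40661))) = Add(Rational(2961, 786160), Rational(-36233, 40661)) = Rational(-28364538059, 31966051760)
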